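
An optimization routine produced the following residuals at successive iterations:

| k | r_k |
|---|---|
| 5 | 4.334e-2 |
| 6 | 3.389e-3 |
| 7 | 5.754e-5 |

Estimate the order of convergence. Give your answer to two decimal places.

p ≈ ln(r_7/r_6) / ln(r_6/r_5)
  = ln(5.754e-5/3.389e-3) / ln(3.389e-3/4.334e-2)
  = ln(0.0169785) / ln(0.0781957)
  = -4.07581 / -2.54854 ≈ 1.59927

1.60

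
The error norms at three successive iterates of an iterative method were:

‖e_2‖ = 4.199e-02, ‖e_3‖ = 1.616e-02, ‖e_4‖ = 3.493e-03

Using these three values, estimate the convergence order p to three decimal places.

p ≈ ln(‖e_4‖/‖e_3‖) / ln(‖e_3‖/‖e_2‖)
  = ln(3.493e-03/1.616e-02) / ln(1.616e-02/4.199e-02)
  = ln(0.216151) / ln(0.384854)
  = -1.531778 / -0.954891 ≈ 1.604139

1.604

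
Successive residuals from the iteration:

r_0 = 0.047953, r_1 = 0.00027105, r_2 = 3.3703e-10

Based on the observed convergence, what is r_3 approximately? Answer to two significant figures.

1.0e-25

First estimate the order: p ≈ ln(r_2/r_1) / ln(r_1/r_0) = ln(3.3703e-10/0.00027105)/ln(0.00027105/0.047953) = ln(1.24342e-06)/ln(0.00565241) ≈ 2.6272.
Then r_3 ≈ r_2·(r_2/r_1)^p = 3.3703e-10·(1.24342e-06)^2.6272 = 3.3703e-10·3.0576e-16 ≈ 1.031e-25.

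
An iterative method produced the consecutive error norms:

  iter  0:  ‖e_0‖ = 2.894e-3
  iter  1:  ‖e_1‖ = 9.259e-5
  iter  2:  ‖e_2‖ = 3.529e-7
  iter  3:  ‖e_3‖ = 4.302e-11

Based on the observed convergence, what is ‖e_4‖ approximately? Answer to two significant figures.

First estimate the order: p ≈ ln(‖e_3‖/‖e_2‖) / ln(‖e_2‖/‖e_1‖) = ln(4.302e-11/3.529e-7)/ln(3.529e-7/9.259e-5) = ln(0.000121904)/ln(0.00381143) ≈ 1.6181.
Then ‖e_4‖ ≈ ‖e_3‖·(‖e_3‖/‖e_2‖)^p = 4.302e-11·(0.000121904)^1.6181 = 4.302e-11·4.64286e-07 ≈ 1.997e-17.

2.0e-17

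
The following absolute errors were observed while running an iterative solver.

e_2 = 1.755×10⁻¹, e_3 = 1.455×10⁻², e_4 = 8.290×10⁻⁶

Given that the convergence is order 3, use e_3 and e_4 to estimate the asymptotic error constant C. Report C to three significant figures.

2.69

C ≈ e_4 / e_3^3
  = 8.290×10⁻⁶ / (1.455×10⁻²)^3
  = 8.290×10⁻⁶ / 3.08027e-06 ≈ 2.6913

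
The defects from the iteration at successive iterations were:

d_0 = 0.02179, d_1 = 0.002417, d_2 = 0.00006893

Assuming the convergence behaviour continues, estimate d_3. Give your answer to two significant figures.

2.2e-7

First estimate the order: p ≈ ln(d_2/d_1) / ln(d_1/d_0) = ln(0.00006893/0.002417)/ln(0.002417/0.02179) = ln(0.0285188)/ln(0.110922) ≈ 1.6177.
Then d_3 ≈ d_2·(d_2/d_1)^p = 0.00006893·(0.0285188)^1.6177 = 0.00006893·0.00316859 ≈ 2.184e-07.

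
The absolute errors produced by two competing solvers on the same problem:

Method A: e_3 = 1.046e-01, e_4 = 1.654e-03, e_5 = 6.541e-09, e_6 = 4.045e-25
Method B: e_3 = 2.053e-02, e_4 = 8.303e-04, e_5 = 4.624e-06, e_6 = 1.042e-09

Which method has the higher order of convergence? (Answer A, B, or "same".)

A

Method A: p ≈ ln(4.045e-25/6.541e-09)/ln(6.541e-09/1.654e-03) ≈ 3.00.
Method B: p ≈ ln(1.042e-09/4.624e-06)/ln(4.624e-06/8.303e-04) ≈ 1.62.
Method A has the higher order (≈3.0 vs ≈1.6).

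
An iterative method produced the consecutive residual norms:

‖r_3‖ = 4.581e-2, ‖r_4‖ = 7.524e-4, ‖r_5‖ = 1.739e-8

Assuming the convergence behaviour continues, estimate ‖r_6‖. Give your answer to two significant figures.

First estimate the order: p ≈ ln(‖r_5‖/‖r_4‖) / ln(‖r_4‖/‖r_3‖) = ln(1.739e-8/7.524e-4)/ln(7.524e-4/4.581e-2) = ln(2.31127e-05)/ln(0.0164244) ≈ 2.5980.
Then ‖r_6‖ ≈ ‖r_5‖·(‖r_5‖/‖r_4‖)^p = 1.739e-8·(2.31127e-05)^2.5980 = 1.739e-8·9.02161e-13 ≈ 1.569e-20.

1.6e-20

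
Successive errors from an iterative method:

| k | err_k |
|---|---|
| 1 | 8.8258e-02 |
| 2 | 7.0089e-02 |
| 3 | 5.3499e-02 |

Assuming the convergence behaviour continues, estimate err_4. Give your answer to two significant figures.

First estimate the order: p ≈ ln(err_3/err_2) / ln(err_2/err_1) = ln(5.3499e-02/7.0089e-02)/ln(7.0089e-02/8.8258e-02) = ln(0.763301)/ln(0.794138) ≈ 1.1718.
Then err_4 ≈ err_3·(err_3/err_2)^p = 5.3499e-02·(0.763301)^1.1718 = 5.3499e-02·0.72869 ≈ 0.03898.

3.9e-2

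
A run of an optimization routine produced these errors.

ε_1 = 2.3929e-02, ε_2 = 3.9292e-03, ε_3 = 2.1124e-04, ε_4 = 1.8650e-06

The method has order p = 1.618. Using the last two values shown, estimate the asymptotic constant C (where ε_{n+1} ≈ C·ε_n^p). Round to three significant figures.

1.65

C ≈ ε_4 / ε_3^1.618
  = 1.8650e-06 / (2.1124e-04)^1.618
  = 1.8650e-06 / 1.13107e-06 ≈ 1.6489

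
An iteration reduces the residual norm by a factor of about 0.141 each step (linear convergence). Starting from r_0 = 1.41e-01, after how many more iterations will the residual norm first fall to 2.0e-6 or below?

6

After k steps, r_k ≈ 1.41e-01·0.141^k.
Need 0.141^k ≤ 2.0e-6/1.41e-01 = 1.41844e-05.
k ≥ ln(1.41844e-05)/ln(0.141) = -11.1634/-1.95900 = 5.699.
Smallest integer k = 6.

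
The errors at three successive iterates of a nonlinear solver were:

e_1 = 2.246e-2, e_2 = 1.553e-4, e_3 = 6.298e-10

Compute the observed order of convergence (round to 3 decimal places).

p ≈ ln(e_3/e_2) / ln(e_2/e_1)
  = ln(6.298e-10/1.553e-4) / ln(1.553e-4/2.246e-2)
  = ln(4.05538e-06) / ln(0.00691451)
  = -12.415466 / -4.974133 ≈ 2.496006

2.496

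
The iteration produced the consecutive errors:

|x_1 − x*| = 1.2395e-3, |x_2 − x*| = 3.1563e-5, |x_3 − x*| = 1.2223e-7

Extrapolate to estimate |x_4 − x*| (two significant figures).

2.7e-11

First estimate the order: p ≈ ln(|x_3 − x*|/|x_2 − x*|) / ln(|x_2 − x*|/|x_1 − x*|) = ln(1.2223e-7/3.1563e-5)/ln(3.1563e-5/1.2395e-3) = ln(0.00387257)/ln(0.0254643) ≈ 1.5131.
Then |x_4 − x*| ≈ |x_3 − x*|·(|x_3 − x*|/|x_2 − x*|)^p = 1.2223e-7·(0.00387257)^1.5131 = 1.2223e-7·0.000224079 ≈ 2.739e-11.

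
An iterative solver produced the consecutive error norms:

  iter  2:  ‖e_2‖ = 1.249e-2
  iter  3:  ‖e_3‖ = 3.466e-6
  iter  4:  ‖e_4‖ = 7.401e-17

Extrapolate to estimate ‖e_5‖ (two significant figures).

First estimate the order: p ≈ ln(‖e_4‖/‖e_3‖) / ln(‖e_3‖/‖e_2‖) = ln(7.401e-17/3.466e-6)/ln(3.466e-6/1.249e-2) = ln(2.13531e-11)/ln(0.000277502) ≈ 3.0001.
Then ‖e_5‖ ≈ ‖e_4‖·(‖e_4‖/‖e_3‖)^p = 7.401e-17·(2.13531e-11)^3.0001 = 7.401e-17·9.71216e-33 ≈ 7.188e-49.

7.2e-49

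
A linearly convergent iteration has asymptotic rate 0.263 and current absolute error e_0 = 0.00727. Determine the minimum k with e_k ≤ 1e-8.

After k steps, e_k ≈ 0.00727·0.263^k.
Need 0.263^k ≤ 1e-8/0.00727 = 1.37552e-06.
k ≥ ln(1.37552e-06)/ln(0.263) = -13.4967/-1.33560 = 10.105.
Smallest integer k = 11.

11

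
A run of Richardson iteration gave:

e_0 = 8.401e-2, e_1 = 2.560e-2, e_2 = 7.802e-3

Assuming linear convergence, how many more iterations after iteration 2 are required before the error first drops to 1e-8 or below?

12

Rate ρ ≈ e_2/e_1 = 7.802e-3/2.560e-2 = 0.3048.
After j more steps, e_{2+j} ≈ 7.802e-3·ρ^j; need ρ^j ≤ 1e-8/7.802e-3 = 1.28172e-06.
j ≥ ln(1.28172e-06)/ln(0.3048) = -13.5673/-1.18810 = 11.419.
So 12 more iterations are needed.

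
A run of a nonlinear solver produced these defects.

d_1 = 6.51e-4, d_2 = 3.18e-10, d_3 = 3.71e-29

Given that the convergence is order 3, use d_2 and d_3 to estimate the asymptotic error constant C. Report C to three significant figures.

C ≈ d_3 / d_2^3
  = 3.71e-29 / (3.18e-10)^3
  = 3.71e-29 / 3.21574e-29 ≈ 1.1537

1.15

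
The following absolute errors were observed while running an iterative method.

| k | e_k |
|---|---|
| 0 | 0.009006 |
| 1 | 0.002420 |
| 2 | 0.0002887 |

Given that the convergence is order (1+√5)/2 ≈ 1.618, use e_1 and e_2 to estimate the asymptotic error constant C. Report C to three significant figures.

C ≈ e_2 / e_1^1.618
  = 0.0002887 / (0.002420)^1.618
  = 0.0002887 / 5.84808e-05 ≈ 4.9367

4.94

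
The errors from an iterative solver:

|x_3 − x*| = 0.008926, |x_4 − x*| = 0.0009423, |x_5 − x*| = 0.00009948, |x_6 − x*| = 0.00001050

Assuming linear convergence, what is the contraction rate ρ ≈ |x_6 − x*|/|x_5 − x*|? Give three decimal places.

ρ ≈ |x_6 − x*|/|x_5 − x*| = 0.00001050/0.00009948 = 0.10555

0.106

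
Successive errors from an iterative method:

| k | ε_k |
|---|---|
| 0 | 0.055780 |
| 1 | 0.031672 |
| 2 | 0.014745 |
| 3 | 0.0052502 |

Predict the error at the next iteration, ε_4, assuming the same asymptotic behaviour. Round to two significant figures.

1.3e-3

First estimate the order: p ≈ ln(ε_3/ε_2) / ln(ε_2/ε_1) = ln(0.0052502/0.014745)/ln(0.014745/0.031672) = ln(0.356066)/ln(0.465553) ≈ 1.3507.
Then ε_4 ≈ ε_3·(ε_3/ε_2)^p = 0.0052502·(0.356066)^1.3507 = 0.0052502·0.247886 ≈ 0.001301.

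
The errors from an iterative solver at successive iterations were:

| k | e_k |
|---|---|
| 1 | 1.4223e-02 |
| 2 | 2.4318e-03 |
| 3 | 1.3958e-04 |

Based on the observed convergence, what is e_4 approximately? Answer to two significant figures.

1.4e-6

First estimate the order: p ≈ ln(e_3/e_2) / ln(e_2/e_1) = ln(1.3958e-04/2.4318e-03)/ln(2.4318e-03/1.4223e-02) = ln(0.0573978)/ln(0.170977) ≈ 1.6180.
Then e_4 ≈ e_3·(e_3/e_2)^p = 1.3958e-04·(0.0573978)^1.6180 = 1.3958e-04·0.00981505 ≈ 1.37e-06.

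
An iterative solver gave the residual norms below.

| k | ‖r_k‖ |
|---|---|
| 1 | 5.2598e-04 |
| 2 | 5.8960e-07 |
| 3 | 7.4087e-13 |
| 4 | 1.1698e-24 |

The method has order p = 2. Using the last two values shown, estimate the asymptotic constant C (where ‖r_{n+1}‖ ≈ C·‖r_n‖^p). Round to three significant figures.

2.13

C ≈ ‖r_4‖ / ‖r_3‖^2
  = 1.1698e-24 / (7.4087e-13)^2
  = 1.1698e-24 / 5.48888e-25 ≈ 2.1312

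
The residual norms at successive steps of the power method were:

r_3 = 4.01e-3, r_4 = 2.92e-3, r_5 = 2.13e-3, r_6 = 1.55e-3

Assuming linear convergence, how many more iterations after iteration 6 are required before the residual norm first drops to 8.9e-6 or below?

Rate ρ ≈ r_6/r_5 = 1.55e-3/2.13e-3 = 0.7277.
After j more steps, r_{6+j} ≈ 1.55e-3·ρ^j; need ρ^j ≤ 8.9e-6/1.55e-3 = 0.00574194.
j ≥ ln(0.00574194)/ln(0.7277) = -5.1600/-0.31787 = 16.233.
So 17 more iterations are needed.

17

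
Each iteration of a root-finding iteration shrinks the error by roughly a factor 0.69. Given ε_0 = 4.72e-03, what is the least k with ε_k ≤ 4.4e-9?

After k steps, ε_k ≈ 4.72e-03·0.69^k.
Need 0.69^k ≤ 4.4e-9/4.72e-03 = 9.32203e-07.
k ≥ ln(9.32203e-07)/ln(0.69) = -13.8857/-0.37106 = 37.422.
Smallest integer k = 38.

38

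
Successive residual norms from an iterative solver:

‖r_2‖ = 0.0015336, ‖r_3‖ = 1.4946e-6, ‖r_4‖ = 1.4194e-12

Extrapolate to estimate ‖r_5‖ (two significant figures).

First estimate the order: p ≈ ln(‖r_4‖/‖r_3‖) / ln(‖r_3‖/‖r_2‖) = ln(1.4194e-12/1.4946e-6)/ln(1.4946e-6/0.0015336) = ln(9.49686e-07)/ln(0.00097457) ≈ 2.0000.
Then ‖r_5‖ ≈ ‖r_4‖·(‖r_4‖/‖r_3‖)^p = 1.4194e-12·(9.49686e-07)^2.0000 = 1.4194e-12·9.01903e-13 ≈ 1.28e-24.

1.3e-24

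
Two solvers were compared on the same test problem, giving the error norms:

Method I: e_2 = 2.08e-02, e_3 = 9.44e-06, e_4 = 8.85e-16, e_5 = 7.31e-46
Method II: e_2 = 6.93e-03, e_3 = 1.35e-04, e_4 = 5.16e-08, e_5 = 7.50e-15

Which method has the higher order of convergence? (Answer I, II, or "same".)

I

Method I: p ≈ ln(7.31e-46/8.85e-16)/ln(8.85e-16/9.44e-06) ≈ 3.00.
Method II: p ≈ ln(7.50e-15/5.16e-08)/ln(5.16e-08/1.35e-04) ≈ 2.00.
Method I has the higher order (≈3.0 vs ≈2.0).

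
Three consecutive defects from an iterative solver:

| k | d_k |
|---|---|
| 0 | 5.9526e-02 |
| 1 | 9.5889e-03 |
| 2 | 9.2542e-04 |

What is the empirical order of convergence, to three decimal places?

1.281

p ≈ ln(d_2/d_1) / ln(d_1/d_0)
  = ln(9.2542e-04/9.5889e-03) / ln(9.5889e-03/5.9526e-02)
  = ln(0.0965095) / ln(0.161088)
  = -2.338114 / -1.825804 ≈ 1.280594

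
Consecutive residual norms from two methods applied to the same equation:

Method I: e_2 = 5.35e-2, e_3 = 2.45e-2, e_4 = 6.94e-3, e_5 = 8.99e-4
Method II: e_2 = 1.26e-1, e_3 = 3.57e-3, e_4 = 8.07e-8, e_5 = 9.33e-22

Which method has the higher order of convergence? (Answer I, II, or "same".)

Method I: p ≈ ln(8.99e-4/6.94e-3)/ln(6.94e-3/2.45e-2) ≈ 1.62.
Method II: p ≈ ln(9.33e-22/8.07e-8)/ln(8.07e-8/3.57e-3) ≈ 3.00.
Method II has the higher order (≈3.0 vs ≈1.6).

II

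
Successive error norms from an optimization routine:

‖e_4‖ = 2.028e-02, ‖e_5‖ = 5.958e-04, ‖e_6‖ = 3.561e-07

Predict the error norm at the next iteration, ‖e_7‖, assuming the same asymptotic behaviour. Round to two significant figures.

5.9e-14

First estimate the order: p ≈ ln(‖e_6‖/‖e_5‖) / ln(‖e_5‖/‖e_4‖) = ln(3.561e-07/5.958e-04)/ln(5.958e-04/2.028e-02) = ln(0.000597684)/ln(0.0293787) ≈ 2.1042.
Then ‖e_7‖ ≈ ‖e_6‖·(‖e_6‖/‖e_5‖)^p = 3.561e-07·(0.000597684)^2.1042 = 3.561e-07·1.64836e-07 ≈ 5.87e-14.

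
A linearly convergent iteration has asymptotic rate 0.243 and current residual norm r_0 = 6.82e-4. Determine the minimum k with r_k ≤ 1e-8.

After k steps, r_k ≈ 6.82e-4·0.243^k.
Need 0.243^k ≤ 1e-8/6.82e-4 = 1.46628e-05.
k ≥ ln(1.46628e-05)/ln(0.243) = -11.1302/-1.41469 = 7.868.
Smallest integer k = 8.

8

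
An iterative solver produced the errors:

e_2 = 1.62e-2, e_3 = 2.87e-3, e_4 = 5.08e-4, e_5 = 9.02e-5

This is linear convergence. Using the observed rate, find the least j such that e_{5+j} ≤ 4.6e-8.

Rate ρ ≈ e_5/e_4 = 9.02e-5/5.08e-4 = 0.1776.
After j more steps, e_{5+j} ≈ 9.02e-5·ρ^j; need ρ^j ≤ 4.6e-8/9.02e-5 = 0.000509978.
j ≥ ln(0.000509978)/ln(0.1776) = -7.5811/-1.72822 = 4.387.
So 5 more iterations are needed.

5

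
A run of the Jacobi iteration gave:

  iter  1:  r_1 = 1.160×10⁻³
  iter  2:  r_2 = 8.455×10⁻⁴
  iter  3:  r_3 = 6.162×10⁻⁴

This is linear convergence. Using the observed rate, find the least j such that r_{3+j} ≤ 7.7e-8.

29

Rate ρ ≈ r_3/r_2 = 6.162×10⁻⁴/8.455×10⁻⁴ = 0.7288.
After j more steps, r_{3+j} ≈ 6.162×10⁻⁴·ρ^j; need ρ^j ≤ 7.7e-8/6.162×10⁻⁴ = 0.000124959.
j ≥ ln(0.000124959)/ln(0.7288) = -8.9875/-0.31636 = 28.409.
So 29 more iterations are needed.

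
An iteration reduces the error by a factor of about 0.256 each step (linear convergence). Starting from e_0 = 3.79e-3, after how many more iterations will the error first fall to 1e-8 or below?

After k steps, e_k ≈ 3.79e-3·0.256^k.
Need 0.256^k ≤ 1e-8/3.79e-3 = 2.63852e-06.
k ≥ ln(2.63852e-06)/ln(0.256) = -12.8453/-1.36258 = 9.427.
Smallest integer k = 10.

10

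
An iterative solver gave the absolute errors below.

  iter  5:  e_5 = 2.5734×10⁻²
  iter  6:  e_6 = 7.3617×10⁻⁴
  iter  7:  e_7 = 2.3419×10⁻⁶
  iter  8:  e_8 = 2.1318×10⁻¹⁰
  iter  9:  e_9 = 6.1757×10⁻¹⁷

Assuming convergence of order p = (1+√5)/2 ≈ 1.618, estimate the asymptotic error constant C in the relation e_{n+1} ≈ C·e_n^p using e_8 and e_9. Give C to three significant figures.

0.275

C ≈ e_9 / e_8^1.618
  = 6.1757×10⁻¹⁷ / (2.1318×10⁻¹⁰)^1.618
  = 6.1757×10⁻¹⁷ / 2.2486e-16 ≈ 0.27465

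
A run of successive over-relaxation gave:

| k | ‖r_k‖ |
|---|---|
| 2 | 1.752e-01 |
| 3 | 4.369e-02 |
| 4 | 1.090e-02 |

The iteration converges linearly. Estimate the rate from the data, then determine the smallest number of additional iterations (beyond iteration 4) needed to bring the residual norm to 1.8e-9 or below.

12

Rate ρ ≈ ‖r_4‖/‖r_3‖ = 1.090e-02/4.369e-02 = 0.2495.
After j more steps, ‖r_{4+j}‖ ≈ 1.090e-02·ρ^j; need ρ^j ≤ 1.8e-9/1.090e-02 = 1.65138e-07.
j ≥ ln(1.65138e-07)/ln(0.2495) = -15.6165/-1.38830 = 11.249.
So 12 more iterations are needed.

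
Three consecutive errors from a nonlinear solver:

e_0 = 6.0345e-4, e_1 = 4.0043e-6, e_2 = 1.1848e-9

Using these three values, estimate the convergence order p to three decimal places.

1.620

p ≈ ln(e_2/e_1) / ln(e_1/e_0)
  = ln(1.1848e-9/4.0043e-6) / ln(4.0043e-6/6.0345e-4)
  = ln(0.000295882) / ln(0.00663568)
  = -8.125550 / -5.015294 ≈ 1.620154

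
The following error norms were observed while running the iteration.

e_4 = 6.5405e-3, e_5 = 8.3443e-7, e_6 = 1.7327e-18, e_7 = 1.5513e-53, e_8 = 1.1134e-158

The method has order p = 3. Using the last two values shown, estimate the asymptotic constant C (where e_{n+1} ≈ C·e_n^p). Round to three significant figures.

2.98

C ≈ e_8 / e_7^3
  = 1.1134e-158 / (1.5513e-53)^3
  = 1.1134e-158 / 3.73325e-159 ≈ 2.9824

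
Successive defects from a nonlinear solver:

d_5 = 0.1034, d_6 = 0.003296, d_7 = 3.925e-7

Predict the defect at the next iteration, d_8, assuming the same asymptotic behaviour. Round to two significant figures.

2.0e-17

First estimate the order: p ≈ ln(d_7/d_6) / ln(d_6/d_5) = ln(3.925e-7/0.003296)/ln(0.003296/0.1034) = ln(0.000119084)/ln(0.0318762) ≈ 2.6222.
Then d_8 ≈ d_7·(d_7/d_6)^p = 3.925e-7·(0.000119084)^2.6222 = 3.925e-7·5.12983e-11 ≈ 2.013e-17.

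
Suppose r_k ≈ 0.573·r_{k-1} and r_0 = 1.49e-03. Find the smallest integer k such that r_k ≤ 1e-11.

After k steps, r_k ≈ 1.49e-03·0.573^k.
Need 0.573^k ≤ 1e-11/1.49e-03 = 6.71141e-09.
k ≥ ln(6.71141e-09)/ln(0.573) = -18.8195/-0.55687 = 33.795.
Smallest integer k = 34.

34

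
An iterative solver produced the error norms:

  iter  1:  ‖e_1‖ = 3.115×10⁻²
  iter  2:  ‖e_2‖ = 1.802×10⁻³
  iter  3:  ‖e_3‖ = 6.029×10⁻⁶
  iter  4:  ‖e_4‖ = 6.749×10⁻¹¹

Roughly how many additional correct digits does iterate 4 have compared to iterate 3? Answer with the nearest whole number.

Digits gained ≈ log₁₀(‖e_3‖/‖e_4‖) = log₁₀(6.029×10⁻⁶/6.749×10⁻¹¹) = log₁₀(89331.8) ≈ 4.951.

5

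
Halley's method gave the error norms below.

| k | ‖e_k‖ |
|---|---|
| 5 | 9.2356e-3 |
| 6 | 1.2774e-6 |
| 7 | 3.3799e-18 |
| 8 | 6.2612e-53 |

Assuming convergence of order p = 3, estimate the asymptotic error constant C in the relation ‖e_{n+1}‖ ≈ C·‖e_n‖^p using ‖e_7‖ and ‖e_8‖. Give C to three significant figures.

1.62

C ≈ ‖e_8‖ / ‖e_7‖^3
  = 6.2612e-53 / (3.3799e-18)^3
  = 6.2612e-53 / 3.8611e-53 ≈ 1.6216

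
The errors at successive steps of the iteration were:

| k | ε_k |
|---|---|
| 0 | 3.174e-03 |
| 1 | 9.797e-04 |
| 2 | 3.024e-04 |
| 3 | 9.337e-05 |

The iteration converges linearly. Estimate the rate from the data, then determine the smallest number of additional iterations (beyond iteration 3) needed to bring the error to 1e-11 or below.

Rate ρ ≈ ε_3/ε_2 = 9.337e-05/3.024e-04 = 0.3088.
After j more steps, ε_{3+j} ≈ 9.337e-05·ρ^j; need ρ^j ≤ 1e-11/9.337e-05 = 1.07101e-07.
j ≥ ln(1.07101e-07)/ln(0.3088) = -16.0495/-1.17506 = 13.658.
So 14 more iterations are needed.

14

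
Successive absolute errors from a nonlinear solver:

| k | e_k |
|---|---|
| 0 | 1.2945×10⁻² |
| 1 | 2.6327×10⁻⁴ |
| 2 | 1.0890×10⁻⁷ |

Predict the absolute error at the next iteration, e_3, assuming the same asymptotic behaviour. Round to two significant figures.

1.9e-14

First estimate the order: p ≈ ln(e_2/e_1) / ln(e_1/e_0) = ln(1.0890×10⁻⁷/2.6327×10⁻⁴)/ln(2.6327×10⁻⁴/1.2945×10⁻²) = ln(0.000413644)/ln(0.0203376) ≈ 2.0000.
Then e_3 ≈ e_2·(e_2/e_1)^p = 1.0890×10⁻⁷·(0.000413644)^2.0000 = 1.0890×10⁻⁷·1.71101e-07 ≈ 1.863e-14.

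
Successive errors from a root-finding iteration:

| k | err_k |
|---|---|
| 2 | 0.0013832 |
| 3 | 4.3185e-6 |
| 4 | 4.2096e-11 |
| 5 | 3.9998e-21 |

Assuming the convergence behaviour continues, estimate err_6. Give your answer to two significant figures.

First estimate the order: p ≈ ln(err_5/err_4) / ln(err_4/err_3) = ln(3.9998e-21/4.2096e-11)/ln(4.2096e-11/4.3185e-6) = ln(9.50162e-11)/ln(9.74783e-06) ≈ 2.0000.
Then err_6 ≈ err_5·(err_5/err_4)^p = 3.9998e-21·(9.50162e-11)^2.0000 = 3.9998e-21·9.02808e-21 ≈ 3.611e-41.

3.6e-41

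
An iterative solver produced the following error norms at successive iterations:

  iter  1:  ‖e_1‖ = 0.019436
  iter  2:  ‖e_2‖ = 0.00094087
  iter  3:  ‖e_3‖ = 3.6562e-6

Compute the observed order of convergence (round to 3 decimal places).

p ≈ ln(‖e_3‖/‖e_2‖) / ln(‖e_2‖/‖e_1‖)
  = ln(3.6562e-6/0.00094087) / ln(0.00094087/0.019436)
  = ln(0.00388598) / ln(0.0484086)
  = -5.550380 / -3.028078 ≈ 1.832971

1.833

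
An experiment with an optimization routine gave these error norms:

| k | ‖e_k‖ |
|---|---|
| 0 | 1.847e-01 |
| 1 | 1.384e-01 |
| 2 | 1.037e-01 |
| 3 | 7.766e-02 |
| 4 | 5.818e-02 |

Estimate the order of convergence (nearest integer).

1

Consecutive ratios: ‖e_4‖/‖e_3‖ = 5.818e-02/7.766e-02 = 0.749163, ‖e_3‖/‖e_2‖ = 7.766e-02/1.037e-01 = 0.748891.
p ≈ ln(0.749163)/ln(0.748891) = -0.2888/-0.2892 ≈ 1.00.
So the convergence is linear (order 1).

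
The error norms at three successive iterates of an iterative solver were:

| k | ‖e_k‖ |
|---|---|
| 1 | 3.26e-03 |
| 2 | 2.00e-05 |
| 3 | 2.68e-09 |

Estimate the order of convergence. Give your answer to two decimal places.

1.75

p ≈ ln(‖e_3‖/‖e_2‖) / ln(‖e_2‖/‖e_1‖)
  = ln(2.68e-09/2.00e-05) / ln(2.00e-05/3.26e-03)
  = ln(0.000134) / ln(0.00613497)
  = -8.91767 / -5.09375 ≈ 1.75071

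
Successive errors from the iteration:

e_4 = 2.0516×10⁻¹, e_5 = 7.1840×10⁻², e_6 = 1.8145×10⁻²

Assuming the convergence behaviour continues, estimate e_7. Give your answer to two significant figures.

First estimate the order: p ≈ ln(e_6/e_5) / ln(e_5/e_4) = ln(1.8145×10⁻²/7.1840×10⁻²)/ln(7.1840×10⁻²/2.0516×10⁻¹) = ln(0.252575)/ln(0.350166) ≈ 1.3113.
Then e_7 ≈ e_6·(e_6/e_5)^p = 1.8145×10⁻²·(0.252575)^1.3113 = 1.8145×10⁻²·0.164571 ≈ 0.002986.

3.0e-3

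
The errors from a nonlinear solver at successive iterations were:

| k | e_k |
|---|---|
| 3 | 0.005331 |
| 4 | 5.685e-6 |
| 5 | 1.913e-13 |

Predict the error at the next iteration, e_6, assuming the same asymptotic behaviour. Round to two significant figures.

3.1e-32

First estimate the order: p ≈ ln(e_5/e_4) / ln(e_4/e_3) = ln(1.913e-13/5.685e-6)/ln(5.685e-6/0.005331) = ln(3.365e-08)/ln(0.0010664) ≈ 2.5144.
Then e_6 ≈ e_5·(e_5/e_4)^p = 1.913e-13·(3.365e-08)^2.5144 = 1.913e-13·1.62125e-19 ≈ 3.101e-32.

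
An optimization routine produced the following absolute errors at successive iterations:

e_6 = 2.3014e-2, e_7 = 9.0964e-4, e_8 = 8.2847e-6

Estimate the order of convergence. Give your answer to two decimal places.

1.45

p ≈ ln(e_8/e_7) / ln(e_7/e_6)
  = ln(8.2847e-6/9.0964e-4) / ln(9.0964e-4/2.3014e-2)
  = ln(0.00910767) / ln(0.0395255)
  = -4.69864 / -3.23081 ≈ 1.45432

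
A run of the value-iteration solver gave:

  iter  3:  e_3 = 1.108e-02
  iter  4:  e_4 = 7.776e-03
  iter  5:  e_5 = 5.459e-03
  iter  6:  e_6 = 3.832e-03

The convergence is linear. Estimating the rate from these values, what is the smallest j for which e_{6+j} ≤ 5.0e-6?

Rate ρ ≈ e_6/e_5 = 3.832e-03/5.459e-03 = 0.7020.
After j more steps, e_{6+j} ≈ 3.832e-03·ρ^j; need ρ^j ≤ 5.0e-6/3.832e-03 = 0.0013048.
j ≥ ln(0.0013048)/ln(0.7020) = -6.6417/-0.35382 = 18.771.
So 19 more iterations are needed.

19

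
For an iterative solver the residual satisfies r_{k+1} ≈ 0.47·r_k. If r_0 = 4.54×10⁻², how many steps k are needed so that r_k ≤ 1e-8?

21

After k steps, r_k ≈ 4.54×10⁻²·0.47^k.
Need 0.47^k ≤ 1e-8/4.54×10⁻² = 2.20264e-07.
k ≥ ln(2.20264e-07)/ln(0.47) = -15.3284/-0.75502 = 20.302.
Smallest integer k = 21.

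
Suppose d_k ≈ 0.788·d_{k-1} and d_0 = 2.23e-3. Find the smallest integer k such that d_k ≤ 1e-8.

52

After k steps, d_k ≈ 2.23e-3·0.788^k.
Need 0.788^k ≤ 1e-8/2.23e-3 = 4.4843e-06.
k ≥ ln(4.4843e-06)/ln(0.788) = -12.3149/-0.23826 = 51.687.
Smallest integer k = 52.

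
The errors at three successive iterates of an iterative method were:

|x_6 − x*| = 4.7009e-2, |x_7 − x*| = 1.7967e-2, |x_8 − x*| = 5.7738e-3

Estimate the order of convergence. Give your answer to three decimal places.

p ≈ ln(|x_8 − x*|/|x_7 − x*|) / ln(|x_7 − x*|/|x_6 − x*|)
  = ln(5.7738e-3/1.7967e-2) / ln(1.7967e-2/4.7009e-2)
  = ln(0.321356) / ln(0.382203)
  = -1.135206 / -0.961803 ≈ 1.180290

1.180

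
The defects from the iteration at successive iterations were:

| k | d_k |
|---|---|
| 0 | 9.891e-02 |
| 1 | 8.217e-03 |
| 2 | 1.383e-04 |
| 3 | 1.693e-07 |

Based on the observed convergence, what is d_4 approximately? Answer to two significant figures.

First estimate the order: p ≈ ln(d_3/d_2) / ln(d_2/d_1) = ln(1.693e-07/1.383e-04)/ln(1.383e-04/8.217e-03) = ln(0.00122415)/ln(0.016831) ≈ 1.6417.
Then d_4 ≈ d_3·(d_3/d_2)^p = 1.693e-07·(0.00122415)^1.6417 = 1.693e-07·1.65614e-05 ≈ 2.804e-12.

2.8e-12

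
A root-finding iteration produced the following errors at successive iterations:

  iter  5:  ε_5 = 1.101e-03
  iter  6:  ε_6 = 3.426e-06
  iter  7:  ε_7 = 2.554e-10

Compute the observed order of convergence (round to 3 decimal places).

p ≈ ln(ε_7/ε_6) / ln(ε_6/ε_5)
  = ln(2.554e-10/3.426e-06) / ln(3.426e-06/1.101e-03)
  = ln(7.45476e-05) / ln(0.00311172)
  = -9.504073 / -5.772580 ≈ 1.646417

1.646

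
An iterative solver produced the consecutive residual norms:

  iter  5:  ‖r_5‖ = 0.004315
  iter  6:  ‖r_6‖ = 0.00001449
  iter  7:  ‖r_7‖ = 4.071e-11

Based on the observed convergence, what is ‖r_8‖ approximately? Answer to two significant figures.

1.4e-23

First estimate the order: p ≈ ln(‖r_7‖/‖r_6‖) / ln(‖r_6‖/‖r_5‖) = ln(4.071e-11/0.00001449)/ln(0.00001449/0.004315) = ln(2.80952e-06)/ln(0.00335805) ≈ 2.2440.
Then ‖r_8‖ ≈ ‖r_7‖·(‖r_7‖/‖r_6‖)^p = 4.071e-11·(2.80952e-06)^2.2440 = 4.071e-11·3.48924e-13 ≈ 1.42e-23.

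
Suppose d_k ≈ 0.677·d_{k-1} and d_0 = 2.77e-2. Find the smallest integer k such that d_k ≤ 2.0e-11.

After k steps, d_k ≈ 2.77e-2·0.677^k.
Need 0.677^k ≤ 2.0e-11/2.77e-2 = 7.22022e-10.
k ≥ ln(7.22022e-10)/ln(0.677) = -21.0490/-0.39008 = 53.961.
Smallest integer k = 54.

54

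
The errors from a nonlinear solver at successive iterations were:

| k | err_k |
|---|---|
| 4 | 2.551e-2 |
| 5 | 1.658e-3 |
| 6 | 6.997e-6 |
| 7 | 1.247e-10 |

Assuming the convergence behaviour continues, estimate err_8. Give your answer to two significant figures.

First estimate the order: p ≈ ln(err_7/err_6) / ln(err_6/err_5) = ln(1.247e-10/6.997e-6)/ln(6.997e-6/1.658e-3) = ln(1.78219e-05)/ln(0.00422014) ≈ 1.9999.
Then err_8 ≈ err_7·(err_7/err_6)^p = 1.247e-10·(1.78219e-05)^1.9999 = 1.247e-10·3.17968e-10 ≈ 3.965e-20.

4.0e-20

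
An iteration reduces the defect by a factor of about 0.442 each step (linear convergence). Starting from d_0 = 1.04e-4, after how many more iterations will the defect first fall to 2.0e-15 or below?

31

After k steps, d_k ≈ 1.04e-4·0.442^k.
Need 0.442^k ≤ 2.0e-15/1.04e-4 = 1.92308e-11.
k ≥ ln(1.92308e-11)/ln(0.442) = -24.6745/-0.81645 = 30.222.
Smallest integer k = 31.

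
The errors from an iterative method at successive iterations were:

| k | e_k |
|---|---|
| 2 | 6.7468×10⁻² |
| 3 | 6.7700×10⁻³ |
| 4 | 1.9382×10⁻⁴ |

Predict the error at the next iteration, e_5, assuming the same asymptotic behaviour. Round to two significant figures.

First estimate the order: p ≈ ln(e_4/e_3) / ln(e_3/e_2) = ln(1.9382×10⁻⁴/6.7700×10⁻³)/ln(6.7700×10⁻³/6.7468×10⁻²) = ln(0.0286292)/ln(0.100344) ≈ 1.5455.
Then e_5 ≈ e_4·(e_4/e_3)^p = 1.9382×10⁻⁴·(0.0286292)^1.5455 = 1.9382×10⁻⁴·0.00412096 ≈ 7.987e-07.

8.0e-7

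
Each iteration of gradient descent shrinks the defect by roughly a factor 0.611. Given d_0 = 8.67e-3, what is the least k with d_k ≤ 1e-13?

52

After k steps, d_k ≈ 8.67e-3·0.611^k.
Need 0.611^k ≤ 1e-13/8.67e-3 = 1.1534e-11.
k ≥ ln(1.1534e-11)/ln(0.611) = -25.1857/-0.49266 = 51.122.
Smallest integer k = 52.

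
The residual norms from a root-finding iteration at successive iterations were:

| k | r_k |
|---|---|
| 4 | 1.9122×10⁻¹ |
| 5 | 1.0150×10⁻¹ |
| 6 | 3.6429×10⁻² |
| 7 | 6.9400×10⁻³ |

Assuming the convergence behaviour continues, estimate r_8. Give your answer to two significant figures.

First estimate the order: p ≈ ln(r_7/r_6) / ln(r_6/r_5) = ln(6.9400×10⁻³/3.6429×10⁻²)/ln(3.6429×10⁻²/1.0150×10⁻¹) = ln(0.190508)/ln(0.358906) ≈ 1.6181.
Then r_8 ≈ r_7·(r_7/r_6)^p = 6.9400×10⁻³·(0.190508)^1.6181 = 6.9400×10⁻³·0.068364 ≈ 0.0004744.

4.7e-4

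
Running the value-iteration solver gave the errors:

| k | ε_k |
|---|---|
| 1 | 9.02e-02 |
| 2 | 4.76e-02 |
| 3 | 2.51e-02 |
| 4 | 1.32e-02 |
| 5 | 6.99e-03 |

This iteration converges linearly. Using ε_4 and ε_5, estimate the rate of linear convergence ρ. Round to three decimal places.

ρ ≈ ε_5/ε_4 = 6.99e-03/1.32e-02 = 0.52955

0.530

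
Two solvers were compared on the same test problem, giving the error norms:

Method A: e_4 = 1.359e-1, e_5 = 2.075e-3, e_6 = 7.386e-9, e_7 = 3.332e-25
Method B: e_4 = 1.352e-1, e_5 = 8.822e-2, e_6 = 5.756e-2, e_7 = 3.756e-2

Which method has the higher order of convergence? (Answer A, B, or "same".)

A

Method A: p ≈ ln(3.332e-25/7.386e-9)/ln(7.386e-9/2.075e-3) ≈ 3.00.
Method B: p ≈ ln(3.756e-2/5.756e-2)/ln(5.756e-2/8.822e-2) ≈ 1.00.
Method A has the higher order (≈3.0 vs ≈1.0).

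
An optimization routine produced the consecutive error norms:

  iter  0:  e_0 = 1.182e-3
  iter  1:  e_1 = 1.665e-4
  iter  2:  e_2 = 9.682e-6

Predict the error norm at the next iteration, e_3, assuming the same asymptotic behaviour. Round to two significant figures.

First estimate the order: p ≈ ln(e_2/e_1) / ln(e_1/e_0) = ln(9.682e-6/1.665e-4)/ln(1.665e-4/1.182e-3) = ln(0.0581502)/ln(0.140863) ≈ 1.4514.
Then e_3 ≈ e_2·(e_2/e_1)^p = 9.682e-6·(0.0581502)^1.4514 = 9.682e-6·0.0161016 ≈ 1.559e-07.

1.6e-7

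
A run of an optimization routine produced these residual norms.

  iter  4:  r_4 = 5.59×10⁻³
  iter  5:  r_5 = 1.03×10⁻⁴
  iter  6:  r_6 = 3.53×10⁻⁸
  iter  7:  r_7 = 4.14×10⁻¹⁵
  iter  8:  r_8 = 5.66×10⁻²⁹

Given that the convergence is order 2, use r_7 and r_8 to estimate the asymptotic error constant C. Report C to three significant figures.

C ≈ r_8 / r_7^2
  = 5.66×10⁻²⁹ / (4.14×10⁻¹⁵)^2
  = 5.66×10⁻²⁹ / 1.71396e-29 ≈ 3.3023

3.30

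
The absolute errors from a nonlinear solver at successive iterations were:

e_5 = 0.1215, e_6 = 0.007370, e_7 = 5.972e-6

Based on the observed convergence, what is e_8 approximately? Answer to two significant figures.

8.4e-14

First estimate the order: p ≈ ln(e_7/e_6) / ln(e_6/e_5) = ln(5.972e-6/0.007370)/ln(0.007370/0.1215) = ln(0.000810312)/ln(0.0606584) ≈ 2.5399.
Then e_8 ≈ e_7·(e_7/e_6)^p = 5.972e-6·(0.000810312)^2.5399 = 5.972e-6·1.40697e-08 ≈ 8.402e-14.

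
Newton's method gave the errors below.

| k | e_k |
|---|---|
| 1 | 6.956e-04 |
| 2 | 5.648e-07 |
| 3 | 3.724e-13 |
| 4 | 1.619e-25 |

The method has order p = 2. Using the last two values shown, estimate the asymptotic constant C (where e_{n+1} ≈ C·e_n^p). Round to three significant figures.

1.17

C ≈ e_4 / e_3^2
  = 1.619e-25 / (3.724e-13)^2
  = 1.619e-25 / 1.38682e-25 ≈ 1.1674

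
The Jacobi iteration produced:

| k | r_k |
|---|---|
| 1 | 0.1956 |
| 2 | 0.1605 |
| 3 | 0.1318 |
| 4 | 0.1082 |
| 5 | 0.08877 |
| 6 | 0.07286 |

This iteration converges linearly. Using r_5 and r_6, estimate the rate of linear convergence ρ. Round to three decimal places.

ρ ≈ r_6/r_5 = 0.07286/0.08877 = 0.82077

0.821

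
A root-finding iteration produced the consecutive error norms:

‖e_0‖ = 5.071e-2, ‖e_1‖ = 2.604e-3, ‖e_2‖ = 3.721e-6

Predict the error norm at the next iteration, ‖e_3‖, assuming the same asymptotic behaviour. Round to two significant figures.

First estimate the order: p ≈ ln(‖e_2‖/‖e_1‖) / ln(‖e_1‖/‖e_0‖) = ln(3.721e-6/2.604e-3)/ln(2.604e-3/5.071e-2) = ln(0.00142896)/ln(0.0513508) ≈ 2.2063.
Then ‖e_3‖ ≈ ‖e_2‖·(‖e_2‖/‖e_1‖)^p = 3.721e-6·(0.00142896)^2.2063 = 3.721e-6·5.28592e-07 ≈ 1.967e-12.

2.0e-12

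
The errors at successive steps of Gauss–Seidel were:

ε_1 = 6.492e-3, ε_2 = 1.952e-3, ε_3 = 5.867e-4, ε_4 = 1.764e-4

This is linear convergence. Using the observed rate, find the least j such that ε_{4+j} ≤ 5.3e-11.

13

Rate ρ ≈ ε_4/ε_3 = 1.764e-4/5.867e-4 = 0.3007.
After j more steps, ε_{4+j} ≈ 1.764e-4·ρ^j; need ρ^j ≤ 5.3e-11/1.764e-4 = 3.00454e-07.
j ≥ ln(3.00454e-07)/ln(0.3007) = -15.0180/-1.20164 = 12.498.
So 13 more iterations are needed.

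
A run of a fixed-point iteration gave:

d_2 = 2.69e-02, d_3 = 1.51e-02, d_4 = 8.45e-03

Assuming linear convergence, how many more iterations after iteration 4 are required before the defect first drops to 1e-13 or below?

44

Rate ρ ≈ d_4/d_3 = 8.45e-03/1.51e-02 = 0.5596.
After j more steps, d_{4+j} ≈ 8.45e-03·ρ^j; need ρ^j ≤ 1e-13/8.45e-03 = 1.18343e-11.
j ≥ ln(1.18343e-11)/ln(0.5596) = -25.1600/-0.58053 = 43.340.
So 44 more iterations are needed.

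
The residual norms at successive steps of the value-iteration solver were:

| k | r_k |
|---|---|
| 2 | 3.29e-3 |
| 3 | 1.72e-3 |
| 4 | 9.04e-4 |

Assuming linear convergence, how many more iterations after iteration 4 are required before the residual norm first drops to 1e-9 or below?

22

Rate ρ ≈ r_4/r_3 = 9.04e-4/1.72e-3 = 0.5256.
After j more steps, r_{4+j} ≈ 9.04e-4·ρ^j; need ρ^j ≤ 1e-9/9.04e-4 = 1.10619e-06.
j ≥ ln(1.10619e-06)/ln(0.5256) = -13.7146/-0.64321 = 21.322.
So 22 more iterations are needed.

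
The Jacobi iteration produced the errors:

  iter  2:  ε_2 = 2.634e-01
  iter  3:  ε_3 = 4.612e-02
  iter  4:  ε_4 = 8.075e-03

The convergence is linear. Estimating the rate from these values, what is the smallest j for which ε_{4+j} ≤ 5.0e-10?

Rate ρ ≈ ε_4/ε_3 = 8.075e-03/4.612e-02 = 0.1751.
After j more steps, ε_{4+j} ≈ 8.075e-03·ρ^j; need ρ^j ≤ 5.0e-10/8.075e-03 = 6.19195e-08.
j ≥ ln(6.19195e-08)/ln(0.1751) = -16.5974/-1.74240 = 9.526.
So 10 more iterations are needed.

10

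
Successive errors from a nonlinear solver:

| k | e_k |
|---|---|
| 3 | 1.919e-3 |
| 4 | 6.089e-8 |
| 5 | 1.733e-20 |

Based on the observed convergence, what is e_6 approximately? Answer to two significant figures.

1.8e-55

First estimate the order: p ≈ ln(e_5/e_4) / ln(e_4/e_3) = ln(1.733e-20/6.089e-8)/ln(6.089e-8/1.919e-3) = ln(2.84612e-13)/ln(3.17301e-05) ≈ 2.7889.
Then e_6 ≈ e_5·(e_5/e_4)^p = 1.733e-20·(2.84612e-13)^2.7889 = 1.733e-20·1.02605e-35 ≈ 1.778e-55.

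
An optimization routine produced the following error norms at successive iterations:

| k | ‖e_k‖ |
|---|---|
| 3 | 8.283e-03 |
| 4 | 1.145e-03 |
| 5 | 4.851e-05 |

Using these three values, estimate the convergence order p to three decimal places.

p ≈ ln(‖e_5‖/‖e_4‖) / ln(‖e_4‖/‖e_3‖)
  = ln(4.851e-05/1.145e-03) / ln(1.145e-03/8.283e-03)
  = ln(0.0423668) / ln(0.138235)
  = -3.161390 / -1.978800 ≈ 1.597630

1.598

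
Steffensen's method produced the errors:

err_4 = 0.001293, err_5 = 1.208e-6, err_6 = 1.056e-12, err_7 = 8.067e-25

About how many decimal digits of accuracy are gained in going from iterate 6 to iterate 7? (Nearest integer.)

Digits gained ≈ log₁₀(err_6/err_7) = log₁₀(1.056e-12/8.067e-25) = log₁₀(1.30904e+12) ≈ 12.117.

12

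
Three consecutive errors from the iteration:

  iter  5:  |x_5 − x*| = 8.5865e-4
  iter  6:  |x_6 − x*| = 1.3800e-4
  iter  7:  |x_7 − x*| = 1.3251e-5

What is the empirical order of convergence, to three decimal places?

p ≈ ln(|x_7 − x*|/|x_6 − x*|) / ln(|x_6 − x*|/|x_5 − x*|)
  = ln(1.3251e-5/1.3800e-4) / ln(1.3800e-4/8.5865e-4)
  = ln(0.0960217) / ln(0.160717)
  = -2.343181 / -1.828110 ≈ 1.281751

1.282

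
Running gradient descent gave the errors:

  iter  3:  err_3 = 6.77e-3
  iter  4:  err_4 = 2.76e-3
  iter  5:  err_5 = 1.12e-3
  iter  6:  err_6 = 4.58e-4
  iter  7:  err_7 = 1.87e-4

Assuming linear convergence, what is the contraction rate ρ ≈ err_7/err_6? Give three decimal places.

ρ ≈ err_7/err_6 = 1.87e-4/4.58e-4 = 0.40830

0.408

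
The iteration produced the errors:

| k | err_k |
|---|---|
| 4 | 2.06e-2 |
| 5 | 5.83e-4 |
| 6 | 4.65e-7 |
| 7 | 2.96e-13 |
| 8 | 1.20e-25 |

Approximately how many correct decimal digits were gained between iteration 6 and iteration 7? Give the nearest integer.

6

Digits gained ≈ log₁₀(err_6/err_7) = log₁₀(4.65e-7/2.96e-13) = log₁₀(1.57095e+06) ≈ 6.196.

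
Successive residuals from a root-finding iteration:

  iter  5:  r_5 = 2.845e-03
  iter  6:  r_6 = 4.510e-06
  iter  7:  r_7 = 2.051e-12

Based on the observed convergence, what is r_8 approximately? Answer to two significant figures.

First estimate the order: p ≈ ln(r_7/r_6) / ln(r_6/r_5) = ln(2.051e-12/4.510e-06)/ln(4.510e-06/2.845e-03) = ln(4.54767e-07)/ln(0.00158524) ≈ 2.2652.
Then r_8 ≈ r_7·(r_7/r_6)^p = 2.051e-12·(4.54767e-07)^2.2652 = 2.051e-12·4.30154e-15 ≈ 8.822e-27.

8.8e-27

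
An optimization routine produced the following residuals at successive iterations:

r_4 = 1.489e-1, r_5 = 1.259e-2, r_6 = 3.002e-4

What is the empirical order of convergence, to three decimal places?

1.512

p ≈ ln(r_6/r_5) / ln(r_5/r_4)
  = ln(3.002e-4/1.259e-2) / ln(1.259e-2/1.489e-1)
  = ln(0.0238443) / ln(0.0845534)
  = -3.736210 / -2.470372 ≈ 1.512408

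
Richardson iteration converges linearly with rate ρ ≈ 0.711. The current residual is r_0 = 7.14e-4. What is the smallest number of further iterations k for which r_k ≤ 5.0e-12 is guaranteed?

After k steps, r_k ≈ 7.14e-4·0.711^k.
Need 0.711^k ≤ 5.0e-12/7.14e-4 = 7.0028e-09.
k ≥ ln(7.0028e-09)/ln(0.711) = -18.7770/-0.34108 = 55.052.
Smallest integer k = 56.

56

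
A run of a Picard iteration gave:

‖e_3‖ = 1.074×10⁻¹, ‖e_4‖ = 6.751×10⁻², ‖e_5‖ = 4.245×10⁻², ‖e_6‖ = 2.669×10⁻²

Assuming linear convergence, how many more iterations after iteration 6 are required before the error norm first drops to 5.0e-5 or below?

14

Rate ρ ≈ ‖e_6‖/‖e_5‖ = 2.669×10⁻²/4.245×10⁻² = 0.6287.
After j more steps, ‖e_{6+j}‖ ≈ 2.669×10⁻²·ρ^j; need ρ^j ≤ 5.0e-5/2.669×10⁻² = 0.00187336.
j ≥ ln(0.00187336)/ln(0.6287) = -6.2800/-0.46410 = 13.532.
So 14 more iterations are needed.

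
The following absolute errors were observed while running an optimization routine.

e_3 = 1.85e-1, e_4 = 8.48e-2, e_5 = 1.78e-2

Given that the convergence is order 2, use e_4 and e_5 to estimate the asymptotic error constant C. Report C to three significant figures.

C ≈ e_5 / e_4^2
  = 1.78e-2 / (8.48e-2)^2
  = 1.78e-2 / 0.00719104 ≈ 2.4753

2.48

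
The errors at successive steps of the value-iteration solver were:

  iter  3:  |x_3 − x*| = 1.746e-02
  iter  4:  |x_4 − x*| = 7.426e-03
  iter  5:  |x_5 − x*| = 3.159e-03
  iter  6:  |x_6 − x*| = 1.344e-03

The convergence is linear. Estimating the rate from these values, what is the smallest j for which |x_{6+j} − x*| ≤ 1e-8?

Rate ρ ≈ |x_6 − x*|/|x_5 − x*| = 1.344e-03/3.159e-03 = 0.4255.
After j more steps, |x_{6+j} − x*| ≈ 1.344e-03·ρ^j; need ρ^j ≤ 1e-8/1.344e-03 = 7.44048e-06.
j ≥ ln(7.44048e-06)/ln(0.4255) = -11.8086/-0.85449 = 13.819.
So 14 more iterations are needed.

14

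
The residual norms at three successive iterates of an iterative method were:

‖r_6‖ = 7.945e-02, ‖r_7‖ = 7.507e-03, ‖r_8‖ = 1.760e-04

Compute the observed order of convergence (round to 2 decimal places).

1.59

p ≈ ln(‖r_8‖/‖r_7‖) / ln(‖r_7‖/‖r_6‖)
  = ln(1.760e-04/7.507e-03) / ln(7.507e-03/7.945e-02)
  = ln(0.0234448) / ln(0.0944871)
  = -3.75311 / -2.35929 ≈ 1.59078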